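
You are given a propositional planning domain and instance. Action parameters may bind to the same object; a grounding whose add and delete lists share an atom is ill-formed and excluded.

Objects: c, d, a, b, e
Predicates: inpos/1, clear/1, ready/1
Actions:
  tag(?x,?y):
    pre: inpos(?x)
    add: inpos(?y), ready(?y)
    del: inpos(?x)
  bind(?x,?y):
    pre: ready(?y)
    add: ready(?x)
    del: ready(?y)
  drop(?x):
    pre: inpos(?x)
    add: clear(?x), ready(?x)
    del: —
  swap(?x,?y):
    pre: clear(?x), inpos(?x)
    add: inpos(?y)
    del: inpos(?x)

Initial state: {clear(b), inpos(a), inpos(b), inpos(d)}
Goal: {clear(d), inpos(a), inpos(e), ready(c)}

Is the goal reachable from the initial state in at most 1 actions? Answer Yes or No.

1. tag(b,c)  →  {clear(b), inpos(a), inpos(c), inpos(d), ready(c)}
2. tag(c,e)  →  {clear(b), inpos(a), inpos(d), inpos(e), ready(c), ready(e)}
3. drop(d)  →  {clear(b), clear(d), inpos(a), inpos(d), inpos(e), ready(c), ready(d), ready(e)}
optimal plan length = 3; 3 > 1

No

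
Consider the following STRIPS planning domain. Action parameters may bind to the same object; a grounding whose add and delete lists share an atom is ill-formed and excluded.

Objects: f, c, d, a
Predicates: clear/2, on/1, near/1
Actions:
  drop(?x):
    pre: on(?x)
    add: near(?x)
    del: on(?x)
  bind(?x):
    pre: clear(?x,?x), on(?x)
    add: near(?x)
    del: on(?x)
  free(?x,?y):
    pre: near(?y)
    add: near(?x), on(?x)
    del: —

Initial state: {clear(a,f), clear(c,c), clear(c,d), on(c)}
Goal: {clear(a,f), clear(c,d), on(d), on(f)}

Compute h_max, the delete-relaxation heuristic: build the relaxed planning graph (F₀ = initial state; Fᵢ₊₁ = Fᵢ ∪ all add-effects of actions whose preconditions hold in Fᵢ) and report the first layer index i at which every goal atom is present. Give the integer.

2

F0 = init (4 atoms)
F1 = F0 ∪ {near(c)}  (5 atoms)
F2 = F1 ∪ {near(a), near(d), near(f), on(a), on(d), on(f)}  (11 atoms)
goal ⊆ F2  ⇒  h_max = 2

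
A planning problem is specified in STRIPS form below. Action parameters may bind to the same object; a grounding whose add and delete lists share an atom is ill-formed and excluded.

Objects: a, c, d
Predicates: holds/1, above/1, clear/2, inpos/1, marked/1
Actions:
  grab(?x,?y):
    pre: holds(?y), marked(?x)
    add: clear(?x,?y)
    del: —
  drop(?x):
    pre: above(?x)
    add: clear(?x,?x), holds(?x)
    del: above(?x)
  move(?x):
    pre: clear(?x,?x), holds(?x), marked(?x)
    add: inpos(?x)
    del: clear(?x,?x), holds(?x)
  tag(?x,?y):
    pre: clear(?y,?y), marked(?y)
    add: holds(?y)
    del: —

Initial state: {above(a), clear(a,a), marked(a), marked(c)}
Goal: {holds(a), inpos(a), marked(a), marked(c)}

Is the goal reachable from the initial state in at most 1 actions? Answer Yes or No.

1. tag(a,a)  →  {above(a), clear(a,a), holds(a), marked(a), marked(c)}
2. move(a)  →  {above(a), inpos(a), marked(a), marked(c)}
3. drop(a)  →  {clear(a,a), holds(a), inpos(a), marked(a), marked(c)}
optimal plan length = 3; 3 > 1

No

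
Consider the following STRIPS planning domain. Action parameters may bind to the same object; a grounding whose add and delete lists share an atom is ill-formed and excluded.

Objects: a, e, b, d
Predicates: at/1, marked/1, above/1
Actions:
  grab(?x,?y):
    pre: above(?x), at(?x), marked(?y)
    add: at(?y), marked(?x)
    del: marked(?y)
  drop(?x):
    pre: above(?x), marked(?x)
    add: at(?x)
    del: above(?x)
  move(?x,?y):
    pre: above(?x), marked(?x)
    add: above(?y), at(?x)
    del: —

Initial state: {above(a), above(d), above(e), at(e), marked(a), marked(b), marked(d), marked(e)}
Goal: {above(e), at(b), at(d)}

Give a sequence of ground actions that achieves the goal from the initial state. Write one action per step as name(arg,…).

grab(e,b); grab(e,d)

1. grab(e,b)  →  {above(a), above(d), above(e), at(b), at(e), marked(a), marked(d), marked(e)}
2. grab(e,d)  →  {above(a), above(d), above(e), at(b), at(d), at(e), marked(a), marked(e)}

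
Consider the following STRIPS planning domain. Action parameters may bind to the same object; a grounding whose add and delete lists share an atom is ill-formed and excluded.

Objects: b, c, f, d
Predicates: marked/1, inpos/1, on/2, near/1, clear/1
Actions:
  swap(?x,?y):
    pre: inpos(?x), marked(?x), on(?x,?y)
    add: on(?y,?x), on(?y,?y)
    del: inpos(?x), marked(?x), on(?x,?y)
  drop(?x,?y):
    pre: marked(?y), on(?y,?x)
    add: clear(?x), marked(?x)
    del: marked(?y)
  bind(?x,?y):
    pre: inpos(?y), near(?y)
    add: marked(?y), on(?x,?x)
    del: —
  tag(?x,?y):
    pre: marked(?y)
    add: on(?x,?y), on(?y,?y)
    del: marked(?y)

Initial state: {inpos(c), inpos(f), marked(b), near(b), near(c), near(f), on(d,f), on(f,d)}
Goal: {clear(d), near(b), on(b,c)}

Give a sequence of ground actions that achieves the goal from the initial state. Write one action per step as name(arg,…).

bind(b,c); bind(b,f); drop(d,f); tag(b,c)

1. bind(b,c)  →  {inpos(c), inpos(f), marked(b), marked(c), near(b), near(c), near(f), on(b,b), on(d,f), on(f,d)}
2. bind(b,f)  →  {inpos(c), inpos(f), marked(b), marked(c), marked(f), near(b), near(c), near(f), on(b,b), on(d,f), on(f,d)}
3. drop(d,f)  →  {clear(d), inpos(c), inpos(f), marked(b), marked(c), marked(d), near(b), near(c), near(f), on(b,b), on(d,f), on(f,d)}
4. tag(b,c)  →  {clear(d), inpos(c), inpos(f), marked(b), marked(d), near(b), near(c), near(f), on(b,b), on(b,c), on(c,c), on(d,f), on(f,d)}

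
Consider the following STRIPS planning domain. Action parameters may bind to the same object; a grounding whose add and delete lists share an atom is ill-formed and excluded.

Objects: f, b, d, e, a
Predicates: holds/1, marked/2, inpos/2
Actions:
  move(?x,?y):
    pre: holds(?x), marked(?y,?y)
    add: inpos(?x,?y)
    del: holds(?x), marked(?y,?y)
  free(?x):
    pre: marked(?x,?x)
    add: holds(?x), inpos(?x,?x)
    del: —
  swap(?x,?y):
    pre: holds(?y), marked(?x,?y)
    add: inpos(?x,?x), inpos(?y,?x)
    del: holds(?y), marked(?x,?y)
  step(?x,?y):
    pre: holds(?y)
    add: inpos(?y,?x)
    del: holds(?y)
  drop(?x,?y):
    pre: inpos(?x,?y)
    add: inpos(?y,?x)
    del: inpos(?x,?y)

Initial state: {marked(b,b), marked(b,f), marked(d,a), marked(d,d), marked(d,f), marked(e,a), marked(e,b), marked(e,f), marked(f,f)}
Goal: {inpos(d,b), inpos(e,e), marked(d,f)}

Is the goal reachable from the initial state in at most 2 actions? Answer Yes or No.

1. free(f)  →  {holds(f), inpos(f,f), marked(b,b), marked(b,f), marked(d,a), marked(d,d), marked(d,f), marked(e,a), marked(e,b), marked(e,f), marked(f,f)}
2. free(d)  →  {holds(d), holds(f), inpos(d,d), inpos(f,f), marked(b,b), marked(b,f), marked(d,a), marked(d,d), marked(d,f), marked(e,a), marked(e,b), marked(e,f), marked(f,f)}
3. move(d,b)  →  {holds(f), inpos(d,b), inpos(d,d), inpos(f,f), marked(b,f), marked(d,a), marked(d,d), marked(d,f), marked(e,a), marked(e,b), marked(e,f), marked(f,f)}
4. swap(e,f)  →  {inpos(d,b), inpos(d,d), inpos(e,e), inpos(f,e), inpos(f,f), marked(b,f), marked(d,a), marked(d,d), marked(d,f), marked(e,a), marked(e,b), marked(f,f)}
optimal plan length = 4; 4 > 2

No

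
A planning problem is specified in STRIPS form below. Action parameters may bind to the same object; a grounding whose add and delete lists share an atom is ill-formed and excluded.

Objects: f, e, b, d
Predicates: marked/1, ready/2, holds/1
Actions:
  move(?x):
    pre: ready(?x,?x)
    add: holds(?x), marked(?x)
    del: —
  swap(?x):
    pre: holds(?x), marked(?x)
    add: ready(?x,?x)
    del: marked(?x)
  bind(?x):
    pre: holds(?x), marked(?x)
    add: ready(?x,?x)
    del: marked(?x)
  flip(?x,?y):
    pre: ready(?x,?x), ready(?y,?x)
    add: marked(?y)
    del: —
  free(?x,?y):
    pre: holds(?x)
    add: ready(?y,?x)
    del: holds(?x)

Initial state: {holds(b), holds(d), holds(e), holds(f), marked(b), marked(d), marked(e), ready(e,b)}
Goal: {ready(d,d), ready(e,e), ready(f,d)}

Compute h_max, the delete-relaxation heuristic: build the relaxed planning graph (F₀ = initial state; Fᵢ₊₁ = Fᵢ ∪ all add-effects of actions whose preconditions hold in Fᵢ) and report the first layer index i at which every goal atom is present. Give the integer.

1

F0 = init (8 atoms)
F1 = F0 ∪ {ready(b,b), ready(b,d), ready(b,e), ready(b,f), ready(d,b), ready(d,d), ready(d,e), ready(d,f), ready(e,d), ready(e,e), ready(e,f), ready(f,b), ready(f,d), ready(f,e), ready(f,f)}  (23 atoms)
goal ⊆ F1  ⇒  h_max = 1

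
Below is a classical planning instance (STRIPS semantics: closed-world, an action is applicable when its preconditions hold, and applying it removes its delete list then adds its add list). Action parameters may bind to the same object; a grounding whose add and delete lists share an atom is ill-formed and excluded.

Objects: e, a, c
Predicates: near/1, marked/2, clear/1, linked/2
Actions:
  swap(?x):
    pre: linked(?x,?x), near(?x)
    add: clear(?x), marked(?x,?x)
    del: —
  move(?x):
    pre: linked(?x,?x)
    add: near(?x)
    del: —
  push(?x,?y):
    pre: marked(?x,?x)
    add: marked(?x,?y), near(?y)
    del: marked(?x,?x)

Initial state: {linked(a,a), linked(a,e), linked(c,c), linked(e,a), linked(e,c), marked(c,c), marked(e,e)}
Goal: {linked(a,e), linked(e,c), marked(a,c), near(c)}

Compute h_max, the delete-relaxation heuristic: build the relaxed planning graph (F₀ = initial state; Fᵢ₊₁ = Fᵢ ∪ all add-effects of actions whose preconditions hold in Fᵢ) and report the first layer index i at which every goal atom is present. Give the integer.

F0 = init (7 atoms)
F1 = F0 ∪ {marked(c,a), marked(c,e), marked(e,a), marked(e,c), near(a), near(c), near(e)}  (14 atoms)
F2 = F1 ∪ {clear(a), clear(c), marked(a,a)}  (17 atoms)
F3 = F2 ∪ {marked(a,c), marked(a,e)}  (19 atoms)
goal ⊆ F3  ⇒  h_max = 3

3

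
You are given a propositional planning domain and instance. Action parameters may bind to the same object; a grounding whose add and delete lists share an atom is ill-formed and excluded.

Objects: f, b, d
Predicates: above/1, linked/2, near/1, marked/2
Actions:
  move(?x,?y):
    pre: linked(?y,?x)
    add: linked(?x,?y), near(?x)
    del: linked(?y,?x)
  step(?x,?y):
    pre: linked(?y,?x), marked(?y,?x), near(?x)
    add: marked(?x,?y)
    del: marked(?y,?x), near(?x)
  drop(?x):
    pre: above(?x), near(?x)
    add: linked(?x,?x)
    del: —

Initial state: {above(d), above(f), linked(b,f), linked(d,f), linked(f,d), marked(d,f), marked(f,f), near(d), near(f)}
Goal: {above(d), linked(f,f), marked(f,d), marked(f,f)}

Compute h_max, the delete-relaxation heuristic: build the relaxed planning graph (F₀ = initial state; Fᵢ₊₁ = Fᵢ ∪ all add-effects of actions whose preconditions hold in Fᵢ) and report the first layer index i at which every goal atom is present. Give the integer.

F0 = init (9 atoms)
F1 = F0 ∪ {linked(d,d), linked(f,b), linked(f,f), marked(f,d)}  (13 atoms)
goal ⊆ F1  ⇒  h_max = 1

1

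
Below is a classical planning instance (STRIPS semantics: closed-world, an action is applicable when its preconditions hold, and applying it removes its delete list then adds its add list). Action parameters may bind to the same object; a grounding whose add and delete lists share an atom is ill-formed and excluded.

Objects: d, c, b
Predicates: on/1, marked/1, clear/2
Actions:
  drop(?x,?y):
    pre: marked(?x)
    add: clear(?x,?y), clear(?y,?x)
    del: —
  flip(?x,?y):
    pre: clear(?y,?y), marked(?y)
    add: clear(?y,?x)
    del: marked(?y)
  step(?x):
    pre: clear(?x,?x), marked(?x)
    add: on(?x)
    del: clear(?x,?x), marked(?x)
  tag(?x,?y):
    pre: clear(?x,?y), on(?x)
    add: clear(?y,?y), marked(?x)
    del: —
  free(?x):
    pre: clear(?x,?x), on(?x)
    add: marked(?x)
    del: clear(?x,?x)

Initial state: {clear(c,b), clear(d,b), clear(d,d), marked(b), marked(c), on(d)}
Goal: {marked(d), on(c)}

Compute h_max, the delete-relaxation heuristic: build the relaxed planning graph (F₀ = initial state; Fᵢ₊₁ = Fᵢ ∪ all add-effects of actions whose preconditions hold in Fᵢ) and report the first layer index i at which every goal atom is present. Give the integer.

F0 = init (6 atoms)
F1 = F0 ∪ {clear(b,b), clear(b,c), clear(b,d), clear(c,c), clear(c,d), clear(d,c), marked(d)}  (13 atoms)
F2 = F1 ∪ {on(b), on(c)}  (15 atoms)
goal ⊆ F2  ⇒  h_max = 2

2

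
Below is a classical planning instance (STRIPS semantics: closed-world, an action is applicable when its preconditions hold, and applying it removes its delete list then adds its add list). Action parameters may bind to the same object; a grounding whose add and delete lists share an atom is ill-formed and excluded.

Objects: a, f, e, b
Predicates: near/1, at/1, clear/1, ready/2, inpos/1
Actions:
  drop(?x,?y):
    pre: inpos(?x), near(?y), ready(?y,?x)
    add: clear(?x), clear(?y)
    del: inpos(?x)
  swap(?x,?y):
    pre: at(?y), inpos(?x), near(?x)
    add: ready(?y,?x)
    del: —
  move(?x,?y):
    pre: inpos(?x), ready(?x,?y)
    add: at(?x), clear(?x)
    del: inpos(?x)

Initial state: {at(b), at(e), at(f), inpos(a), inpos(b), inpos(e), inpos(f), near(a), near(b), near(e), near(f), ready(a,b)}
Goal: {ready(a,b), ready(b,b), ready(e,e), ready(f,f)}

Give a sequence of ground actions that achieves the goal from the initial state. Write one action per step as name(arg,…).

swap(f,f); swap(e,e); swap(b,b)

1. swap(f,f)  →  {at(b), at(e), at(f), inpos(a), inpos(b), inpos(e), inpos(f), near(a), near(b), near(e), near(f), ready(a,b), ready(f,f)}
2. swap(e,e)  →  {at(b), at(e), at(f), inpos(a), inpos(b), inpos(e), inpos(f), near(a), near(b), near(e), near(f), ready(a,b), ready(e,e), ready(f,f)}
3. swap(b,b)  →  {at(b), at(e), at(f), inpos(a), inpos(b), inpos(e), inpos(f), near(a), near(b), near(e), near(f), ready(a,b), ready(b,b), ready(e,e), ready(f,f)}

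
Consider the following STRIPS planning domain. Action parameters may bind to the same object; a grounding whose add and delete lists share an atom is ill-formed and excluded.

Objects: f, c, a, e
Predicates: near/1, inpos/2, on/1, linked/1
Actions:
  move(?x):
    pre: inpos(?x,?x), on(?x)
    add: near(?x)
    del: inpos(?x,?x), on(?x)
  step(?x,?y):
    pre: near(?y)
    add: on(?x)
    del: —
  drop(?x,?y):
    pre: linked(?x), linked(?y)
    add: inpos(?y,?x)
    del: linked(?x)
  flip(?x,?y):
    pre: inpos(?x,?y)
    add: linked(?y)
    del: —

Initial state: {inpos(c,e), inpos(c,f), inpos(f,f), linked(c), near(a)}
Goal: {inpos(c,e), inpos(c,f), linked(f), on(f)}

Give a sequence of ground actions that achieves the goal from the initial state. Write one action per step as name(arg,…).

step(f,a); flip(f,f)

1. step(f,a)  →  {inpos(c,e), inpos(c,f), inpos(f,f), linked(c), near(a), on(f)}
2. flip(f,f)  →  {inpos(c,e), inpos(c,f), inpos(f,f), linked(c), linked(f), near(a), on(f)}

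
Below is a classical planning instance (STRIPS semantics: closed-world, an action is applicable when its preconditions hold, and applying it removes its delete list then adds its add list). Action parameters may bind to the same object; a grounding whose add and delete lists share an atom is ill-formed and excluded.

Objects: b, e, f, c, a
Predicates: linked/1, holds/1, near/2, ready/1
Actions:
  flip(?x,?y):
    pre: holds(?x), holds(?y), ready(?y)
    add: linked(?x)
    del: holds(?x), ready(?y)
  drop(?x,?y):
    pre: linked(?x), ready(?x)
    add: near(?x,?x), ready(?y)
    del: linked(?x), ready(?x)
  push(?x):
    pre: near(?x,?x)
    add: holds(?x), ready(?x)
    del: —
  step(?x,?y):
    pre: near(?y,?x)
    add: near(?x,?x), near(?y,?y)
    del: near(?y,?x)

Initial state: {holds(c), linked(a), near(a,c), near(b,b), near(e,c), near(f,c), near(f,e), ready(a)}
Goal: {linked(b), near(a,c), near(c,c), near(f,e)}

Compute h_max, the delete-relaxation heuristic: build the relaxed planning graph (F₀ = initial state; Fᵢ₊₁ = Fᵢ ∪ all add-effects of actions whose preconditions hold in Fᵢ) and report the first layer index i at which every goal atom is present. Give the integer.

F0 = init (8 atoms)
F1 = F0 ∪ {holds(b), near(a,a), near(c,c), near(e,e), near(f,f), ready(b), ready(c), ready(e), ready(f)}  (17 atoms)
F2 = F1 ∪ {holds(a), holds(e), holds(f), linked(b), linked(c)}  (22 atoms)
goal ⊆ F2  ⇒  h_max = 2

2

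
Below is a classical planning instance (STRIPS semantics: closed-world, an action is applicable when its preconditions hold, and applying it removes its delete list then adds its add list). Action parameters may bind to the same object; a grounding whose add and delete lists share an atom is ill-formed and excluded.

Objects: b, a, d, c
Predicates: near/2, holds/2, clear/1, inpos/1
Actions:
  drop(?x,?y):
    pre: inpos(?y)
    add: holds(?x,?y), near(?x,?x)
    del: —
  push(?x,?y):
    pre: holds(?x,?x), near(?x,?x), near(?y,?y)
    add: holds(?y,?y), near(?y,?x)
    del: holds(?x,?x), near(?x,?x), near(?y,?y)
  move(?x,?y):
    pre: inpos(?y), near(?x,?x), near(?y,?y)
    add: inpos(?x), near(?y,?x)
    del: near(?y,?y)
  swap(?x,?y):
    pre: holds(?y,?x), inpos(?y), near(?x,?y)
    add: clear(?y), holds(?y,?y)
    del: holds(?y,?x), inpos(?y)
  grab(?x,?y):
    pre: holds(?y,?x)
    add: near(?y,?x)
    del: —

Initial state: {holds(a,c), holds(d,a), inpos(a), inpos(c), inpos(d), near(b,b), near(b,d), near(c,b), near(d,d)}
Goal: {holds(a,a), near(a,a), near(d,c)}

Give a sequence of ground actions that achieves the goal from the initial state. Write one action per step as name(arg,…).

1. drop(a,a)  →  {holds(a,a), holds(a,c), holds(d,a), inpos(a), inpos(c), inpos(d), near(a,a), near(b,b), near(b,d), near(c,b), near(d,d)}
2. drop(d,c)  →  {holds(a,a), holds(a,c), holds(d,a), holds(d,c), inpos(a), inpos(c), inpos(d), near(a,a), near(b,b), near(b,d), near(c,b), near(d,d)}
3. grab(c,d)  →  {holds(a,a), holds(a,c), holds(d,a), holds(d,c), inpos(a), inpos(c), inpos(d), near(a,a), near(b,b), near(b,d), near(c,b), near(d,c), near(d,d)}

drop(a,a); drop(d,c); grab(c,d)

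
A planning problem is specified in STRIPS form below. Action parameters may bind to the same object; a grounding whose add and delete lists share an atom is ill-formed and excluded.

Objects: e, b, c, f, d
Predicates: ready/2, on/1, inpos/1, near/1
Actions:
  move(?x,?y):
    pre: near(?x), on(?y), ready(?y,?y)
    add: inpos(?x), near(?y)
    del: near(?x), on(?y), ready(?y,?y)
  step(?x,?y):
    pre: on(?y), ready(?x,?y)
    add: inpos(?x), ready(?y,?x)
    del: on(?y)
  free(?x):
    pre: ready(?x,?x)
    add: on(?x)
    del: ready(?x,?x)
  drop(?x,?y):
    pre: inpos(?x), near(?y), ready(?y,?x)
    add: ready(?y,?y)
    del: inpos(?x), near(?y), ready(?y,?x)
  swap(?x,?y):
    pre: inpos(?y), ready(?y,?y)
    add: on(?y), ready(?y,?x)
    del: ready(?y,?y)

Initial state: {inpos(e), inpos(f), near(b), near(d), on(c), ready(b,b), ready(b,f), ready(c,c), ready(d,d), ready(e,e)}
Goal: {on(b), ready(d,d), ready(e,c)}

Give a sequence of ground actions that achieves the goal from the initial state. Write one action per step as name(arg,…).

1. free(b)  →  {inpos(e), inpos(f), near(b), near(d), on(b), on(c), ready(b,f), ready(c,c), ready(d,d), ready(e,e)}
2. swap(c,e)  →  {inpos(e), inpos(f), near(b), near(d), on(b), on(c), on(e), ready(b,f), ready(c,c), ready(d,d), ready(e,c)}

free(b); swap(c,e)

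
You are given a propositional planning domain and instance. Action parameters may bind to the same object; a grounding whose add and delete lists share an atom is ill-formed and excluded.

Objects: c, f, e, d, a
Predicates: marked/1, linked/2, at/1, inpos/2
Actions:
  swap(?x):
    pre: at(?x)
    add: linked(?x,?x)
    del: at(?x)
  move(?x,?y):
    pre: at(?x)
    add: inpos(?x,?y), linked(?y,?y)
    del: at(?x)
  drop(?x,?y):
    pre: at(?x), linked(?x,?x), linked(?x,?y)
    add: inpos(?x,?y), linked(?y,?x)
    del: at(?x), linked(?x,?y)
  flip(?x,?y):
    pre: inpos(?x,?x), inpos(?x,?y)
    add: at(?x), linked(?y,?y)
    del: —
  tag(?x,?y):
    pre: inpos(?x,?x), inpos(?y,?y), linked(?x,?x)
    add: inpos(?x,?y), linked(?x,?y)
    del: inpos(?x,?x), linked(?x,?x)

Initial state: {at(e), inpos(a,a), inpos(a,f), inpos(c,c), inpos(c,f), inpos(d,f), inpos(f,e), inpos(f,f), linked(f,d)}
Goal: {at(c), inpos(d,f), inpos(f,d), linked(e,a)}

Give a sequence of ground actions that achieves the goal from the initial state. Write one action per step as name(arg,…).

move(e,e); flip(c,c); flip(f,f); move(f,d); tag(e,a)

1. move(e,e)  →  {inpos(a,a), inpos(a,f), inpos(c,c), inpos(c,f), inpos(d,f), inpos(e,e), inpos(f,e), inpos(f,f), linked(e,e), linked(f,d)}
2. flip(c,c)  →  {at(c), inpos(a,a), inpos(a,f), inpos(c,c), inpos(c,f), inpos(d,f), inpos(e,e), inpos(f,e), inpos(f,f), linked(c,c), linked(e,e), linked(f,d)}
3. flip(f,f)  →  {at(c), at(f), inpos(a,a), inpos(a,f), inpos(c,c), inpos(c,f), inpos(d,f), inpos(e,e), inpos(f,e), inpos(f,f), linked(c,c), linked(e,e), linked(f,d), linked(f,f)}
4. move(f,d)  →  {at(c), inpos(a,a), inpos(a,f), inpos(c,c), inpos(c,f), inpos(d,f), inpos(e,e), inpos(f,d), inpos(f,e), inpos(f,f), linked(c,c), linked(d,d), linked(e,e), linked(f,d), linked(f,f)}
5. tag(e,a)  →  {at(c), inpos(a,a), inpos(a,f), inpos(c,c), inpos(c,f), inpos(d,f), inpos(e,a), inpos(f,d), inpos(f,e), inpos(f,f), linked(c,c), linked(d,d), linked(e,a), linked(f,d), linked(f,f)}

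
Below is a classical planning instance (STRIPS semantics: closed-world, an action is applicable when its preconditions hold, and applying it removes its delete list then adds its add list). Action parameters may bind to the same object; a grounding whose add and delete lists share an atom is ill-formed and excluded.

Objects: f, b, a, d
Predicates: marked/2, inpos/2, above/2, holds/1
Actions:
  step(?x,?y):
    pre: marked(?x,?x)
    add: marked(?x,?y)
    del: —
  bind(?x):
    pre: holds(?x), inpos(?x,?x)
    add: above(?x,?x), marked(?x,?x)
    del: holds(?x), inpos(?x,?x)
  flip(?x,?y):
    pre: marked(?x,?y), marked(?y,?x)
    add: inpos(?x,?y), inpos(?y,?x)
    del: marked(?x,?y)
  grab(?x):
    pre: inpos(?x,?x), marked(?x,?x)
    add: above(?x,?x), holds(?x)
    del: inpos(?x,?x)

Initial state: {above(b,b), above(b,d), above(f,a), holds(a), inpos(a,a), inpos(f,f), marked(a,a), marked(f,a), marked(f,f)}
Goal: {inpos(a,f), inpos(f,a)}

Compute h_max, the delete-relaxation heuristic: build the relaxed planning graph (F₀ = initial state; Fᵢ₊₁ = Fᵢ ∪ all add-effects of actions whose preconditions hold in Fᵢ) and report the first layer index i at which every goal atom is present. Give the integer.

F0 = init (9 atoms)
F1 = F0 ∪ {above(a,a), above(f,f), holds(f), marked(a,b), marked(a,d), marked(a,f), marked(f,b), marked(f,d)}  (17 atoms)
F2 = F1 ∪ {inpos(a,f), inpos(f,a)}  (19 atoms)
goal ⊆ F2  ⇒  h_max = 2

2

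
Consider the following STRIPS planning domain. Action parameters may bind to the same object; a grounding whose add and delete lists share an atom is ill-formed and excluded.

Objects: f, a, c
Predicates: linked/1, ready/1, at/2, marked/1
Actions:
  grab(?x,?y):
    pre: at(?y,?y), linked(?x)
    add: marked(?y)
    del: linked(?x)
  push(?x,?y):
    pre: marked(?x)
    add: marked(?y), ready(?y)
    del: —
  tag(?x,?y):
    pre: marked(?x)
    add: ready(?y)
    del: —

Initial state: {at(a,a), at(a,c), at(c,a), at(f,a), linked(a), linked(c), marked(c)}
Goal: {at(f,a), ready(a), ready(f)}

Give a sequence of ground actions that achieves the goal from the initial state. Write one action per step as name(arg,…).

push(c,f); push(f,a)

1. push(c,f)  →  {at(a,a), at(a,c), at(c,a), at(f,a), linked(a), linked(c), marked(c), marked(f), ready(f)}
2. push(f,a)  →  {at(a,a), at(a,c), at(c,a), at(f,a), linked(a), linked(c), marked(a), marked(c), marked(f), ready(a), ready(f)}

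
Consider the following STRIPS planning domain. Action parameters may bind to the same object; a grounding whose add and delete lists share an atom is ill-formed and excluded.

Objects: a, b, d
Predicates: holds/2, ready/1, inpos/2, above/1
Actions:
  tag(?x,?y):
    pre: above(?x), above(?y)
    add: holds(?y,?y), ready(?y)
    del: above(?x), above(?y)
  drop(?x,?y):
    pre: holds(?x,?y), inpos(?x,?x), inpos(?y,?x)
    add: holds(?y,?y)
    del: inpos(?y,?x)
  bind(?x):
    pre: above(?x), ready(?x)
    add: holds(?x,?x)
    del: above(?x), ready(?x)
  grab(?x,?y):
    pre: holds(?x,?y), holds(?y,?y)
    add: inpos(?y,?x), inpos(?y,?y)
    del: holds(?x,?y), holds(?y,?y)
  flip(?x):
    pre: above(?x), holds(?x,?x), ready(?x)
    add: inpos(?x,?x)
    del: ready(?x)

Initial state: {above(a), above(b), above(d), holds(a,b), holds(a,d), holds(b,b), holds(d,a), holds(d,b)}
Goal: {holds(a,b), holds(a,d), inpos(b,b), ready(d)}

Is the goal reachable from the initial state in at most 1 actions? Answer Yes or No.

1. tag(a,d)  →  {above(b), holds(a,b), holds(a,d), holds(b,b), holds(d,a), holds(d,b), holds(d,d), ready(d)}
2. grab(b,b)  →  {above(b), holds(a,b), holds(a,d), holds(d,a), holds(d,b), holds(d,d), inpos(b,b), ready(d)}
optimal plan length = 2; 2 > 1

No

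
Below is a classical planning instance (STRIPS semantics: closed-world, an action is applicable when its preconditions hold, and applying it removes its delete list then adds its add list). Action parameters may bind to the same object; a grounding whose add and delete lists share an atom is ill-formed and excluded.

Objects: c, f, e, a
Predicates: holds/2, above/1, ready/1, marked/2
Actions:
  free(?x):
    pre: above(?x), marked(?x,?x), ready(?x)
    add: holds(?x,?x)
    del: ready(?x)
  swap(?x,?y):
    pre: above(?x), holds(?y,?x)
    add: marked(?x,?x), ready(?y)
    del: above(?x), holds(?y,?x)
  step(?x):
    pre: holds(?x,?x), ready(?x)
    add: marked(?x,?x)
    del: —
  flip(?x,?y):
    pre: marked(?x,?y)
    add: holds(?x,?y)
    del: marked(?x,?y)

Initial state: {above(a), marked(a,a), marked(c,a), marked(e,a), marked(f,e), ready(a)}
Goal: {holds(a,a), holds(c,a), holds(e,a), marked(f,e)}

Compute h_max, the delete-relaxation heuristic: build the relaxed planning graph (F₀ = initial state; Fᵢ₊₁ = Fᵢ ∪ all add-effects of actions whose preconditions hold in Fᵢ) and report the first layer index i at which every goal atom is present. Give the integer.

F0 = init (6 atoms)
F1 = F0 ∪ {holds(a,a), holds(c,a), holds(e,a), holds(f,e)}  (10 atoms)
goal ⊆ F1  ⇒  h_max = 1

1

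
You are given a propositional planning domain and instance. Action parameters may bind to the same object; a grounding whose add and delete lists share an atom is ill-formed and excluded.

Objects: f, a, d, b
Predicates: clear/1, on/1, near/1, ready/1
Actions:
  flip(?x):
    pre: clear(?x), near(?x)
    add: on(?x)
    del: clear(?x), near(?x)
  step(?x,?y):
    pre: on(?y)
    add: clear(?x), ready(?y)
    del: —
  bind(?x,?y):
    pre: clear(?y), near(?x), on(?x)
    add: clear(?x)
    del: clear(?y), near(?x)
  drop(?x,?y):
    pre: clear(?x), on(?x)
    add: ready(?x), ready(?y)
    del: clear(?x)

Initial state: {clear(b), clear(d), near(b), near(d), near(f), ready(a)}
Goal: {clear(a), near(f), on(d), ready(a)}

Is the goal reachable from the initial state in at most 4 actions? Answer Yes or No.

Yes

1. flip(d)  →  {clear(b), near(b), near(f), on(d), ready(a)}
2. step(a,d)  →  {clear(a), clear(b), near(b), near(f), on(d), ready(a), ready(d)}
optimal plan length = 2; 2 ≤ 4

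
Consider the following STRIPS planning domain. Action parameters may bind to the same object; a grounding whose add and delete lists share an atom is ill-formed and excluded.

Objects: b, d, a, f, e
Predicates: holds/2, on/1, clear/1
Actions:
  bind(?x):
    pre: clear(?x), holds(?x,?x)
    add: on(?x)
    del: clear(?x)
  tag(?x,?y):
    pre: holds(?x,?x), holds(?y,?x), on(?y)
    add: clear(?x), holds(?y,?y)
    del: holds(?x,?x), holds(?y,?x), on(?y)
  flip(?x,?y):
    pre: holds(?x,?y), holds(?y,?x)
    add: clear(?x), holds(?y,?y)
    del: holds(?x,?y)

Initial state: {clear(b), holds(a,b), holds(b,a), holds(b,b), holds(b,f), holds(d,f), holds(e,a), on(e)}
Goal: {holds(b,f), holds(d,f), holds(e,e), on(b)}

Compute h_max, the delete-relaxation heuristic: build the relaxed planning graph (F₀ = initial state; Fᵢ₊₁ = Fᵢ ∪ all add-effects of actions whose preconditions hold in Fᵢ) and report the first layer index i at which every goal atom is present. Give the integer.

2

F0 = init (8 atoms)
F1 = F0 ∪ {clear(a), holds(a,a), on(b)}  (11 atoms)
F2 = F1 ∪ {holds(e,e), on(a)}  (13 atoms)
goal ⊆ F2  ⇒  h_max = 2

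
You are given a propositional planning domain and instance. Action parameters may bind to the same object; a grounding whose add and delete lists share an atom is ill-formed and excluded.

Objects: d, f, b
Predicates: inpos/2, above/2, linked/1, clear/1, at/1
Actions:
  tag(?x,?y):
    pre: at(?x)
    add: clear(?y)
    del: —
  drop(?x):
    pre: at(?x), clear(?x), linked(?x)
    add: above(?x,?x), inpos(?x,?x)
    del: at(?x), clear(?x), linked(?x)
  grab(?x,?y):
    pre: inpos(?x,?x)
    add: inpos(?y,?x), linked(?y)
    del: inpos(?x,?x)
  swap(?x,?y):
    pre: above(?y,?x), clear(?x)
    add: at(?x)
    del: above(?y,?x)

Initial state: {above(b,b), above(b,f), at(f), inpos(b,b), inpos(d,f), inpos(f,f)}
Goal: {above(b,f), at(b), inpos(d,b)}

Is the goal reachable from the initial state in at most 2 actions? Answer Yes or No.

1. tag(f,b)  →  {above(b,b), above(b,f), at(f), clear(b), inpos(b,b), inpos(d,f), inpos(f,f)}
2. grab(b,d)  →  {above(b,b), above(b,f), at(f), clear(b), inpos(d,b), inpos(d,f), inpos(f,f), linked(d)}
3. swap(b,b)  →  {above(b,f), at(b), at(f), clear(b), inpos(d,b), inpos(d,f), inpos(f,f), linked(d)}
optimal plan length = 3; 3 > 2

No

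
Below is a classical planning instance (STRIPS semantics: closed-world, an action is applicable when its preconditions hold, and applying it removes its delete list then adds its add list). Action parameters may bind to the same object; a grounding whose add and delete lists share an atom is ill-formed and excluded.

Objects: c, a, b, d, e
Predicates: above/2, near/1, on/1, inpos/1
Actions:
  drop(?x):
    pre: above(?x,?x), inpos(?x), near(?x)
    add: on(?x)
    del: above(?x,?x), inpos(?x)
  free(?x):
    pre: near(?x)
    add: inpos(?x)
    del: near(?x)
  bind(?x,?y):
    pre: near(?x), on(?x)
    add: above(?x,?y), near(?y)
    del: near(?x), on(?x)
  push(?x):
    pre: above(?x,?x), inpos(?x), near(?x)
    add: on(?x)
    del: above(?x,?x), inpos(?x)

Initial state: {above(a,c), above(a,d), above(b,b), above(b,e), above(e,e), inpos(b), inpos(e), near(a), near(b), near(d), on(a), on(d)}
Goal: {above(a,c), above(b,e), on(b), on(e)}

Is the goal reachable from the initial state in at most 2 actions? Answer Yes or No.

No

1. drop(b)  →  {above(a,c), above(a,d), above(b,e), above(e,e), inpos(e), near(a), near(b), near(d), on(a), on(b), on(d)}
2. bind(a,e)  →  {above(a,c), above(a,d), above(a,e), above(b,e), above(e,e), inpos(e), near(b), near(d), near(e), on(b), on(d)}
3. drop(e)  →  {above(a,c), above(a,d), above(a,e), above(b,e), near(b), near(d), near(e), on(b), on(d), on(e)}
optimal plan length = 3; 3 > 2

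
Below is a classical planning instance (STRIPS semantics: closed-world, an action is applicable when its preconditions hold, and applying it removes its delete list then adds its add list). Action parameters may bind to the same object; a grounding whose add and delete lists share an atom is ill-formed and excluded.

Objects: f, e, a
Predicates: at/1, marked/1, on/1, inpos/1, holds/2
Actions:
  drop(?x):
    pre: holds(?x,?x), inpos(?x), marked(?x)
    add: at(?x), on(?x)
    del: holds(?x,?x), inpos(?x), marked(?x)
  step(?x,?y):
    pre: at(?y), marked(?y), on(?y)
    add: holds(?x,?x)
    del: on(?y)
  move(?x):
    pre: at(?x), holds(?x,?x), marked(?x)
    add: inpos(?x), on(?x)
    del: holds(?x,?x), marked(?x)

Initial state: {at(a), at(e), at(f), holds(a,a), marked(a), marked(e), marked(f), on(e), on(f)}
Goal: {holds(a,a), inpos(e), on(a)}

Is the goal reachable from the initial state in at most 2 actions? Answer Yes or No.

No

1. step(e,f)  →  {at(a), at(e), at(f), holds(a,a), holds(e,e), marked(a), marked(e), marked(f), on(e)}
2. move(a)  →  {at(a), at(e), at(f), holds(e,e), inpos(a), marked(e), marked(f), on(a), on(e)}
3. step(a,e)  →  {at(a), at(e), at(f), holds(a,a), holds(e,e), inpos(a), marked(e), marked(f), on(a)}
4. move(e)  →  {at(a), at(e), at(f), holds(a,a), inpos(a), inpos(e), marked(f), on(a), on(e)}
optimal plan length = 4; 4 > 2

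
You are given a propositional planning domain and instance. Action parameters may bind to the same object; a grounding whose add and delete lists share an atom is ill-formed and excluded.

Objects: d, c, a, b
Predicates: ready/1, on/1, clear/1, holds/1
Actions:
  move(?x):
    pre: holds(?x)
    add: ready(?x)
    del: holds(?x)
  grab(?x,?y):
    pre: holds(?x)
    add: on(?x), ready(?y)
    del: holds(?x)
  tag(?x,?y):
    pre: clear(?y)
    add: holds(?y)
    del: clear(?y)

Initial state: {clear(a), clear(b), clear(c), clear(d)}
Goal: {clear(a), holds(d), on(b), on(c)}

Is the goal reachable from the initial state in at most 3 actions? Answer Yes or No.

No

1. tag(d,d)  →  {clear(a), clear(b), clear(c), holds(d)}
2. tag(d,c)  →  {clear(a), clear(b), holds(c), holds(d)}
3. grab(c,d)  →  {clear(a), clear(b), holds(d), on(c), ready(d)}
4. tag(d,b)  →  {clear(a), holds(b), holds(d), on(c), ready(d)}
5. grab(b,d)  →  {clear(a), holds(d), on(b), on(c), ready(d)}
optimal plan length = 5; 5 > 3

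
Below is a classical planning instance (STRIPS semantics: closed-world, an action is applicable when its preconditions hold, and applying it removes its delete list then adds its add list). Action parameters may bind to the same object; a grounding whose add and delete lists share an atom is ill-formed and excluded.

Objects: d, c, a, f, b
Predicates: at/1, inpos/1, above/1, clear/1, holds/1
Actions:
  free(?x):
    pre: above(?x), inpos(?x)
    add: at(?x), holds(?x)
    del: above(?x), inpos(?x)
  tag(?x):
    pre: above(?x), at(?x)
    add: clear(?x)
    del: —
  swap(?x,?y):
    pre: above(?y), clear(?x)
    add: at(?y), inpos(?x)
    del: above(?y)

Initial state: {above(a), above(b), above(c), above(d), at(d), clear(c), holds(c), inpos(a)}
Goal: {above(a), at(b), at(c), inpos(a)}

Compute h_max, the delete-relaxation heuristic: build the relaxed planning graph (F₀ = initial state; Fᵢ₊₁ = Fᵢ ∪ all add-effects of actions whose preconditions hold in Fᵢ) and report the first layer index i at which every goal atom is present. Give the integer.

F0 = init (8 atoms)
F1 = F0 ∪ {at(a), at(b), at(c), clear(d), holds(a), inpos(c)}  (14 atoms)
goal ⊆ F1  ⇒  h_max = 1

1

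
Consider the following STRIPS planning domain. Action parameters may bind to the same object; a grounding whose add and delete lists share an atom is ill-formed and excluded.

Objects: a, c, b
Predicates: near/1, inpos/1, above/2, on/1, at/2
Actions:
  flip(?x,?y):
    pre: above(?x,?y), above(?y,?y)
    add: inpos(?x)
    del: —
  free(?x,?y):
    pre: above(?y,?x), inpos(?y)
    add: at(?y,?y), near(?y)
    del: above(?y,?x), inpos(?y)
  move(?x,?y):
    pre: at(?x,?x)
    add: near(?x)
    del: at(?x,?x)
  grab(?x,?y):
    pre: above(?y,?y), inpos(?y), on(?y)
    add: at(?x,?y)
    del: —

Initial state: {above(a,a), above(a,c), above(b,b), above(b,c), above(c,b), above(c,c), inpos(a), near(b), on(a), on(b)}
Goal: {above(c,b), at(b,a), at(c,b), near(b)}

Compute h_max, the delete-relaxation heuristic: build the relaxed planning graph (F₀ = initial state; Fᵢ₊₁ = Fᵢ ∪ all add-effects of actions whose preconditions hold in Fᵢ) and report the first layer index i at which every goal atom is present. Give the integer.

2

F0 = init (10 atoms)
F1 = F0 ∪ {at(a,a), at(b,a), at(c,a), inpos(b), inpos(c), near(a)}  (16 atoms)
F2 = F1 ∪ {at(a,b), at(b,b), at(c,b), at(c,c), near(c)}  (21 atoms)
goal ⊆ F2  ⇒  h_max = 2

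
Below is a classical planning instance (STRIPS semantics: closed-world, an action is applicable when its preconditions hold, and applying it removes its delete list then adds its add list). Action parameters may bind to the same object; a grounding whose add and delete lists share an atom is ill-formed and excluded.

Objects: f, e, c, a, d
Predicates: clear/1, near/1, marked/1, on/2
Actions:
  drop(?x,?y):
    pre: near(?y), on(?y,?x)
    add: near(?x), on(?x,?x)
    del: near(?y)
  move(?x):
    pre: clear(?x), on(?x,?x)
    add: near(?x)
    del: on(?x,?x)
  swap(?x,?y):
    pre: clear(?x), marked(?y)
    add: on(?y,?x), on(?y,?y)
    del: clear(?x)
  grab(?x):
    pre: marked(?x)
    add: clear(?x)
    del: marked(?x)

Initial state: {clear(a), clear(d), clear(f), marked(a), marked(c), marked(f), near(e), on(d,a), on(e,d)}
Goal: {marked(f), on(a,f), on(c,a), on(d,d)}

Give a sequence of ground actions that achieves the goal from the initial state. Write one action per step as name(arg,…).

drop(d,e); swap(f,a); swap(a,c)

1. drop(d,e)  →  {clear(a), clear(d), clear(f), marked(a), marked(c), marked(f), near(d), on(d,a), on(d,d), on(e,d)}
2. swap(f,a)  →  {clear(a), clear(d), marked(a), marked(c), marked(f), near(d), on(a,a), on(a,f), on(d,a), on(d,d), on(e,d)}
3. swap(a,c)  →  {clear(d), marked(a), marked(c), marked(f), near(d), on(a,a), on(a,f), on(c,a), on(c,c), on(d,a), on(d,d), on(e,d)}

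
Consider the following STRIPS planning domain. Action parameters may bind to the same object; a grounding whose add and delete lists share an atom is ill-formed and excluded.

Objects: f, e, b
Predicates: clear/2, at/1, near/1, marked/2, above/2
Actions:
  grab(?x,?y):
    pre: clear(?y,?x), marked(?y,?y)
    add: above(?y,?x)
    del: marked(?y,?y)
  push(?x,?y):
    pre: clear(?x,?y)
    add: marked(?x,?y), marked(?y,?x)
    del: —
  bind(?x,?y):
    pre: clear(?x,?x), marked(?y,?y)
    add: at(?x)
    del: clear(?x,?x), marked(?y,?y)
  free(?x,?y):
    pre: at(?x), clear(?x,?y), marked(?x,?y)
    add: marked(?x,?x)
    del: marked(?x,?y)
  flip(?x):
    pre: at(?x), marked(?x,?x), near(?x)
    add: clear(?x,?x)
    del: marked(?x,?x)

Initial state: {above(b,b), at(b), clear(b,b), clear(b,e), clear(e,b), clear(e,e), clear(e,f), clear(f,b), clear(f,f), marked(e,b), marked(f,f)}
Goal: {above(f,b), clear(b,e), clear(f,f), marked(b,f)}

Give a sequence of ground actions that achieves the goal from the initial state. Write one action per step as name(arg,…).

grab(b,f); push(f,b)

1. grab(b,f)  →  {above(b,b), above(f,b), at(b), clear(b,b), clear(b,e), clear(e,b), clear(e,e), clear(e,f), clear(f,b), clear(f,f), marked(e,b)}
2. push(f,b)  →  {above(b,b), above(f,b), at(b), clear(b,b), clear(b,e), clear(e,b), clear(e,e), clear(e,f), clear(f,b), clear(f,f), marked(b,f), marked(e,b), marked(f,b)}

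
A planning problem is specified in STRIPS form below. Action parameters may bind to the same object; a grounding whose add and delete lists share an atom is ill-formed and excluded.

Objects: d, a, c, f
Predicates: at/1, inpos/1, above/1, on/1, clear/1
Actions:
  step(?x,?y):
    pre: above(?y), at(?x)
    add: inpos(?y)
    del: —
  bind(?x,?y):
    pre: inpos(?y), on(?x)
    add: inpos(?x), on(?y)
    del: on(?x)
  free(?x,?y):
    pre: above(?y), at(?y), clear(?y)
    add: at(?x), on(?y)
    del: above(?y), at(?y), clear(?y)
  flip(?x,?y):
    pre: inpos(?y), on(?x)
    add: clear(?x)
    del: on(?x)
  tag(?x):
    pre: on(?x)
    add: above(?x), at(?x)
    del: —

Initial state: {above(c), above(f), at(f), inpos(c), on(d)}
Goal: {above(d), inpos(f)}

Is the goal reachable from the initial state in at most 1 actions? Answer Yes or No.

No

1. step(f,f)  →  {above(c), above(f), at(f), inpos(c), inpos(f), on(d)}
2. tag(d)  →  {above(c), above(d), above(f), at(d), at(f), inpos(c), inpos(f), on(d)}
optimal plan length = 2; 2 > 1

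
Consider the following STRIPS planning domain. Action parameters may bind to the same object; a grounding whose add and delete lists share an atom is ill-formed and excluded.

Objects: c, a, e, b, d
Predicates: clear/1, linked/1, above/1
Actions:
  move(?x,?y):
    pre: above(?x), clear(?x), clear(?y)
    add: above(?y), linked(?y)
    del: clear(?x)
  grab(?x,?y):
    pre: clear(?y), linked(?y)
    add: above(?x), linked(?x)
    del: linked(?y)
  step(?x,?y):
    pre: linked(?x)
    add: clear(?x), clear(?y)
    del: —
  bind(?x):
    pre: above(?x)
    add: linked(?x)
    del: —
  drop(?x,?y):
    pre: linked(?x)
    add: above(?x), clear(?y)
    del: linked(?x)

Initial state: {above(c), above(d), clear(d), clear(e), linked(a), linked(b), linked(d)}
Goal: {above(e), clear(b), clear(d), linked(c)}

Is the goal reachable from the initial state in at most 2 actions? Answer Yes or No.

1. move(d,e)  →  {above(c), above(d), above(e), clear(e), linked(a), linked(b), linked(d), linked(e)}
2. grab(c,e)  →  {above(c), above(d), above(e), clear(e), linked(a), linked(b), linked(c), linked(d)}
3. step(b,d)  →  {above(c), above(d), above(e), clear(b), clear(d), clear(e), linked(a), linked(b), linked(c), linked(d)}
optimal plan length = 3; 3 > 2

No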